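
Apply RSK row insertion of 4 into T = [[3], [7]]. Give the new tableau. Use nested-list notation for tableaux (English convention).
4 is larger than every entry of row 1, so it is appended to row 1. The new tableau is [[3, 4], [7]].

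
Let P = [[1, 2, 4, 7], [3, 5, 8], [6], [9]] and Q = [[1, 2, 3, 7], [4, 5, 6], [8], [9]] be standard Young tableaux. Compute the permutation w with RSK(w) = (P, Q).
3 6 9 1 2 5 8 7 4

Reverse the RSK construction: for i from n down to 1, find the cell of Q containing i, remove the entry at that cell from P, and reverse-bump it up through P; the value ejected from row 1 is w(i).

Step i=9: Q has 9 at row 4, column 1; remove 9 from row 4 of P and reverse-bump: 9 enters row 3 and ejects 6; 6 enters row 2 and ejects 5; 5 enters row 1 and ejects 4. So w(9) = 4. P is now [[1, 2, 5, 7], [3, 6, 8], [9]].
Step i=8: Q has 8 at row 3, column 1; remove 9 from row 3 of P and reverse-bump: 9 enters row 2 and ejects 8; 8 enters row 1 and ejects 7. So w(8) = 7. P is now [[1, 2, 5, 8], [3, 6, 9]].
Step i=7: Q has 7 at row 1, column 4; remove that cell from P, ejecting 8. So w(7) = 8. P is now [[1, 2, 5], [3, 6, 9]].
Step i=6: Q has 6 at row 2, column 3; remove 9 from row 2 of P and reverse-bump: 9 enters row 1 and ejects 5. So w(6) = 5. P is now [[1, 2, 9], [3, 6]].
Step i=5: Q has 5 at row 2, column 2; remove 6 from row 2 of P and reverse-bump: 6 enters row 1 and ejects 2. So w(5) = 2. P is now [[1, 6, 9], [3]].
Step i=4: Q has 4 at row 2, column 1; remove 3 from row 2 of P and reverse-bump: 3 enters row 1 and ejects 1. So w(4) = 1. P is now [[3, 6, 9]].
Step i=3: Q has 3 at row 1, column 3; remove that cell from P, ejecting 9. So w(3) = 9. P is now [[3, 6]].
Step i=2: Q has 2 at row 1, column 2; remove that cell from P, ejecting 6. So w(2) = 6. P is now [[3]].
Step i=1: Q has 1 at row 1, column 1; remove that cell from P, ejecting 3. So w(1) = 3. P is now [].

So w = 3 6 9 1 2 5 8 7 4.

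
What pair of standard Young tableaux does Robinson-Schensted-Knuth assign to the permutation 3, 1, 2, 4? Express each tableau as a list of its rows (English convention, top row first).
P = [[1, 2, 4], [3]], Q = [[1, 3, 4], [2]]

Insert each entry of the permutation into P by Schensted row insertion, recording in Q the position of each new cell.

After inserting 3: P = [[3]].
After inserting 1: P = [[1], [3]].
After inserting 2: P = [[1, 2], [3]].
After inserting 4: P = [[1, 2, 4], [3]].

So P = [[1, 2, 4], [3]], Q = [[1, 3, 4], [2]].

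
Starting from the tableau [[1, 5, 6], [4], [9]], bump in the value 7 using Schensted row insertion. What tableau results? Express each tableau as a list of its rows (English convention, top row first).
7 is larger than every entry of row 1, so it is appended to row 1. The new tableau is [[1, 5, 6, 7], [4], [9]].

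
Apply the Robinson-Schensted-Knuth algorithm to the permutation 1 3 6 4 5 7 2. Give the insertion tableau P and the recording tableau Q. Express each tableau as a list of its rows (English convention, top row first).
Insert each entry of the permutation into P by Schensted row insertion, recording in Q the position of each new cell.

Insert 1: appended to row 1. P = [[1]].
Insert 3: appended to row 1. P = [[1, 3]].
Insert 6: appended to row 1. P = [[1, 3, 6]].
Insert 4: 4 bumps 6 from row 1; 6 starts row 2. P = [[1, 3, 4], [6]].
Insert 5: appended to row 1. P = [[1, 3, 4, 5], [6]].
Insert 7: appended to row 1. P = [[1, 3, 4, 5, 7], [6]].
Insert 2: 2 bumps 3 from row 1; 3 bumps 6 from row 2; 6 starts row 3. P = [[1, 2, 4, 5, 7], [3], [6]].

So P = [[1, 2, 4, 5, 7], [3], [6]], Q = [[1, 2, 3, 5, 6], [4], [7]].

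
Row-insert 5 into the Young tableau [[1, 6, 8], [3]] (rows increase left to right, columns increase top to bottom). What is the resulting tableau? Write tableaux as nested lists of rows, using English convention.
[[1, 5, 8], [3, 6]]

In row 1, 5 replaces 6 (the leftmost entry greater than 5); 6 is bumped to row 2. 6 is appended to row 2. The new tableau is [[1, 5, 8], [3, 6]].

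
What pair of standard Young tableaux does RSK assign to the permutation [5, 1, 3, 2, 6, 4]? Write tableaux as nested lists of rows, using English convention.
Insert each entry of the permutation into P by Schensted row insertion, recording in Q the position of each new cell.

Insert 5: appended to row 1. P = [[5]].
Insert 1: 1 bumps 5 from row 1; 5 starts row 2. P = [[1], [5]].
Insert 3: appended to row 1. P = [[1, 3], [5]].
Insert 2: 2 bumps 3 from row 1; 3 bumps 5 from row 2; 5 starts row 3. P = [[1, 2], [3], [5]].
Insert 6: appended to row 1. P = [[1, 2, 6], [3], [5]].
Insert 4: 4 bumps 6 from row 1; 6 appends to row 2. P = [[1, 2, 4], [3, 6], [5]].

So P = [[1, 2, 4], [3, 6], [5]], Q = [[1, 3, 5], [2, 6], [4]].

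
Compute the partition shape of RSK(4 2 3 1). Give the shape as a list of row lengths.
[2, 1, 1]

Row-insert each entry into an empty tableau.

After inserting 4: P = [[4]].
After inserting 2: P = [[2], [4]].
After inserting 3: P = [[2, 3], [4]].
After inserting 1: P = [[1, 3], [2], [4]].

The final insertion tableau P = [[1, 3], [2], [4]] has shape [2, 1, 1].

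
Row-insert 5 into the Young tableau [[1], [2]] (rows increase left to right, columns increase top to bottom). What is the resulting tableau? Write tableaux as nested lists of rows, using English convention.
[[1, 5], [2]]

5 is larger than every entry of row 1, so it is appended to row 1. The new tableau is [[1, 5], [2]].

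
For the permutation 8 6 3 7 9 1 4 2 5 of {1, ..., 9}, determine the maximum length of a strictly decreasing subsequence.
4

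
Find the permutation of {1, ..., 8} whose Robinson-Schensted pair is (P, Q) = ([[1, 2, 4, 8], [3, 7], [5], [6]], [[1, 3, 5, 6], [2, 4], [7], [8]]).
6 1 7 3 5 8 4 2

Reverse the RSK construction: for i from n down to 1, find the cell of Q containing i, remove the entry at that cell from P, and reverse-bump it up through P; the value ejected from row 1 is w(i).

Step i=8: Q has 8 at row 4, column 1; remove 6 from row 4 of P and reverse-bump: 6 enters row 3 and ejects 5; 5 enters row 2 and ejects 3; 3 enters row 1 and ejects 2. So w(8) = 2. P is now [[1, 3, 4, 8], [5, 7], [6]].
Step i=7: Q has 7 at row 3, column 1; remove 6 from row 3 of P and reverse-bump: 6 enters row 2 and ejects 5; 5 enters row 1 and ejects 4. So w(7) = 4. P is now [[1, 3, 5, 8], [6, 7]].
Step i=6: Q has 6 at row 1, column 4; remove that cell from P, ejecting 8. So w(6) = 8. P is now [[1, 3, 5], [6, 7]].
Step i=5: Q has 5 at row 1, column 3; remove that cell from P, ejecting 5. So w(5) = 5. P is now [[1, 3], [6, 7]].
Step i=4: Q has 4 at row 2, column 2; remove 7 from row 2 of P and reverse-bump: 7 enters row 1 and ejects 3. So w(4) = 3. P is now [[1, 7], [6]].
Step i=3: Q has 3 at row 1, column 2; remove that cell from P, ejecting 7. So w(3) = 7. P is now [[1], [6]].
Step i=2: Q has 2 at row 2, column 1; remove 6 from row 2 of P and reverse-bump: 6 enters row 1 and ejects 1. So w(2) = 1. P is now [[6]].
Step i=1: Q has 1 at row 1, column 1; remove that cell from P, ejecting 6. So w(1) = 6. P is now [].

So w = 6 1 7 3 5 8 4 2.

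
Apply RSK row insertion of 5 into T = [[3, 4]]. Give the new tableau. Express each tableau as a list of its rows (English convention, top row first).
[[3, 4, 5]]

5 is larger than every entry of row 1, so it is appended to row 1. The new tableau is [[3, 4, 5]].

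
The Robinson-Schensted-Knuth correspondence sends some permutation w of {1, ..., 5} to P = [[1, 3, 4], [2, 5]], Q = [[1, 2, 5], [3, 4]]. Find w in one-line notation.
Reverse the RSK construction: for i from n down to 1, find the cell of Q containing i, remove the entry at that cell from P, and reverse-bump it up through P; the value ejected from row 1 is w(i).

Step i=5: Q has 5 at row 1, column 3; remove that cell from P, ejecting 4. So w(5) = 4. P is now [[1, 3], [2, 5]].
Step i=4: Q has 4 at row 2, column 2; remove 5 from row 2 of P and reverse-bump: 5 enters row 1 and ejects 3. So w(4) = 3. P is now [[1, 5], [2]].
Step i=3: Q has 3 at row 2, column 1; remove 2 from row 2 of P and reverse-bump: 2 enters row 1 and ejects 1. So w(3) = 1. P is now [[2, 5]].
Step i=2: Q has 2 at row 1, column 2; remove that cell from P, ejecting 5. So w(2) = 5. P is now [[2]].
Step i=1: Q has 1 at row 1, column 1; remove that cell from P, ejecting 2. So w(1) = 2. P is now [].

So w = 2 5 1 3 4.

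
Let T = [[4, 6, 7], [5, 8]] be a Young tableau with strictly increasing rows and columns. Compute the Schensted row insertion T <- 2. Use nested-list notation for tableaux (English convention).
In row 1, 2 replaces 4 (the leftmost entry greater than 2); 4 is bumped to row 2. In row 2, 4 replaces 5 (the leftmost entry greater than 4); 5 is bumped to row 3. 5 starts a new row 3. The new tableau is [[2, 6, 7], [4, 8], [5]].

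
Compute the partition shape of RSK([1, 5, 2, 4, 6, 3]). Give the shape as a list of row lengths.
[4, 1, 1]

Row-insert each entry into an empty tableau.

After inserting 1: P = [[1]].
After inserting 5: P = [[1, 5]].
After inserting 2: P = [[1, 2], [5]].
After inserting 4: P = [[1, 2, 4], [5]].
After inserting 6: P = [[1, 2, 4, 6], [5]].
After inserting 3: P = [[1, 2, 3, 6], [4], [5]].

The final insertion tableau P = [[1, 2, 3, 6], [4], [5]] has shape [4, 1, 1].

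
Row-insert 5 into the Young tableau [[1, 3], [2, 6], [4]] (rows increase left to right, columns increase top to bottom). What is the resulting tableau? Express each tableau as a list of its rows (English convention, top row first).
5 is larger than every entry of row 1, so it is appended to row 1. The new tableau is [[1, 3, 5], [2, 6], [4]].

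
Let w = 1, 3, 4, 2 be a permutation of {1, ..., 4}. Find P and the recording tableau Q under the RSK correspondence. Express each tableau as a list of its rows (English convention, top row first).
Insert each entry of the permutation into P by Schensted row insertion, recording in Q the position of each new cell.

Insert 1: appended to row 1. P = [[1]].
Insert 3: appended to row 1. P = [[1, 3]].
Insert 4: appended to row 1. P = [[1, 3, 4]].
Insert 2: 2 bumps 3 from row 1; 3 starts row 2. P = [[1, 2, 4], [3]].

So P = [[1, 2, 4], [3]], Q = [[1, 2, 3], [4]].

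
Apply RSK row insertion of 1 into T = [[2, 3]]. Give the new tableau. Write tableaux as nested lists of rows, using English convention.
[[1, 3], [2]]

In row 1, 1 replaces 2 (the leftmost entry greater than 1); 2 is bumped to row 2. 2 starts a new row 2. The new tableau is [[1, 3], [2]].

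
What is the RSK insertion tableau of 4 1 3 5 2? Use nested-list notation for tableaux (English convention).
P = [[1, 2, 5], [3], [4]]

Insert 4: appended to row 1. P = [[4]].
Insert 1: 1 bumps 4 from row 1; 4 starts row 2. P = [[1], [4]].
Insert 3: appended to row 1. P = [[1, 3], [4]].
Insert 5: appended to row 1. P = [[1, 3, 5], [4]].
Insert 2: 2 bumps 3 from row 1; 3 bumps 4 from row 2; 4 starts row 3. P = [[1, 2, 5], [3], [4]].

So P = [[1, 2, 5], [3], [4]].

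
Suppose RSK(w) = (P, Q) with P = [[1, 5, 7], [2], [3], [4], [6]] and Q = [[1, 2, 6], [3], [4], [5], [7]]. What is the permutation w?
Reverse the RSK construction: for i from n down to 1, find the cell of Q containing i, remove the entry at that cell from P, and reverse-bump it up through P; the value ejected from row 1 is w(i).

Step i=7: Q has 7 at row 5, column 1; remove 6 from row 5 of P and reverse-bump: 6 enters row 4 and ejects 4; 4 enters row 3 and ejects 3; 3 enters row 2 and ejects 2; 2 enters row 1 and ejects 1. So w(7) = 1. P is now [[2, 5, 7], [3], [4], [6]].
Step i=6: Q has 6 at row 1, column 3; remove that cell from P, ejecting 7. So w(6) = 7. P is now [[2, 5], [3], [4], [6]].
Step i=5: Q has 5 at row 4, column 1; remove 6 from row 4 of P and reverse-bump: 6 enters row 3 and ejects 4; 4 enters row 2 and ejects 3; 3 enters row 1 and ejects 2. So w(5) = 2. P is now [[3, 5], [4], [6]].
Step i=4: Q has 4 at row 3, column 1; remove 6 from row 3 of P and reverse-bump: 6 enters row 2 and ejects 4; 4 enters row 1 and ejects 3. So w(4) = 3. P is now [[4, 5], [6]].
Step i=3: Q has 3 at row 2, column 1; remove 6 from row 2 of P and reverse-bump: 6 enters row 1 and ejects 5. So w(3) = 5. P is now [[4, 6]].
Step i=2: Q has 2 at row 1, column 2; remove that cell from P, ejecting 6. So w(2) = 6. P is now [[4]].
Step i=1: Q has 1 at row 1, column 1; remove that cell from P, ejecting 4. So w(1) = 4. P is now [].

So w = 4 6 5 3 2 7 1.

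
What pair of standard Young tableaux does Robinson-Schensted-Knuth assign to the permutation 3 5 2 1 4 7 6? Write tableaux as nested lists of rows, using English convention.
Insert each entry of the permutation into P by Schensted row insertion, recording in Q the position of each new cell.

Insert 3: appended to row 1. P = [[3]].
Insert 5: appended to row 1. P = [[3, 5]].
Insert 2: 2 bumps 3 from row 1; 3 starts row 2. P = [[2, 5], [3]].
Insert 1: 1 bumps 2 from row 1; 2 bumps 3 from row 2; 3 starts row 3. P = [[1, 5], [2], [3]].
Insert 4: 4 bumps 5 from row 1; 5 appends to row 2. P = [[1, 4], [2, 5], [3]].
Insert 7: appended to row 1. P = [[1, 4, 7], [2, 5], [3]].
Insert 6: 6 bumps 7 from row 1; 7 appends to row 2. P = [[1, 4, 6], [2, 5, 7], [3]].

So P = [[1, 4, 6], [2, 5, 7], [3]], Q = [[1, 2, 6], [3, 5, 7], [4]].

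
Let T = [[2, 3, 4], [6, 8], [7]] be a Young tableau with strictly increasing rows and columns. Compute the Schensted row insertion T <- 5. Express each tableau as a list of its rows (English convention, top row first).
[[2, 3, 4, 5], [6, 8], [7]]

5 is larger than every entry of row 1, so it is appended to row 1. The new tableau is [[2, 3, 4, 5], [6, 8], [7]].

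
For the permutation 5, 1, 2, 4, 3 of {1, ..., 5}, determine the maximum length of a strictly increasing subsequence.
3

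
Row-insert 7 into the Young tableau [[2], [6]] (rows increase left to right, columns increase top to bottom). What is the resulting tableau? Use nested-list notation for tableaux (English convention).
7 is larger than every entry of row 1, so it is appended to row 1. The new tableau is [[2, 7], [6]].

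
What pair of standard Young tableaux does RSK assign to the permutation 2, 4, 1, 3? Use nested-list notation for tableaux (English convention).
P = [[1, 3], [2, 4]], Q = [[1, 2], [3, 4]]

Insert each entry of the permutation into P by Schensted row insertion, recording in Q the position of each new cell.

Insert 2: appended to row 1. P = [[2]].
Insert 4: appended to row 1. P = [[2, 4]].
Insert 1: 1 bumps 2 from row 1; 2 starts row 2. P = [[1, 4], [2]].
Insert 3: 3 bumps 4 from row 1; 4 appends to row 2. P = [[1, 3], [2, 4]].

So P = [[1, 3], [2, 4]], Q = [[1, 2], [3, 4]].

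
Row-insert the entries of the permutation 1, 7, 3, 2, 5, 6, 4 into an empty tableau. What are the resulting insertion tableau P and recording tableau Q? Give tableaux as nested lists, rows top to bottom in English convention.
Insert each entry of the permutation into P by Schensted row insertion, recording in Q the position of each new cell.

After inserting 1: P = [[1]].
After inserting 7: P = [[1, 7]].
After inserting 3: P = [[1, 3], [7]].
After inserting 2: P = [[1, 2], [3], [7]].
After inserting 5: P = [[1, 2, 5], [3], [7]].
After inserting 6: P = [[1, 2, 5, 6], [3], [7]].
After inserting 4: P = [[1, 2, 4, 6], [3, 5], [7]].

So P = [[1, 2, 4, 6], [3, 5], [7]], Q = [[1, 2, 5, 6], [3, 7], [4]].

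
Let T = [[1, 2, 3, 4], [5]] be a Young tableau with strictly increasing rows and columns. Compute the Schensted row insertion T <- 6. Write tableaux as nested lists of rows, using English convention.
6 is larger than every entry of row 1, so it is appended to row 1. The new tableau is [[1, 2, 3, 4, 6], [5]].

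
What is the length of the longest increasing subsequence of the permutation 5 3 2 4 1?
2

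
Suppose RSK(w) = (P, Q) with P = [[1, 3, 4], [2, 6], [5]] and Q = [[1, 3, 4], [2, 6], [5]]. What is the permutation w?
5 2 3 6 1 4

Reverse the RSK construction: for i from n down to 1, find the cell of Q containing i, remove the entry at that cell from P, and reverse-bump it up through P; the value ejected from row 1 is w(i).

Step i=6: Q has 6 at row 2, column 2; remove 6 from row 2 of P and reverse-bump: 6 enters row 1 and ejects 4. So w(6) = 4. P is now [[1, 3, 6], [2], [5]].
Step i=5: Q has 5 at row 3, column 1; remove 5 from row 3 of P and reverse-bump: 5 enters row 2 and ejects 2; 2 enters row 1 and ejects 1. So w(5) = 1. P is now [[2, 3, 6], [5]].
Step i=4: Q has 4 at row 1, column 3; remove that cell from P, ejecting 6. So w(4) = 6. P is now [[2, 3], [5]].
Step i=3: Q has 3 at row 1, column 2; remove that cell from P, ejecting 3. So w(3) = 3. P is now [[2], [5]].
Step i=2: Q has 2 at row 2, column 1; remove 5 from row 2 of P and reverse-bump: 5 enters row 1 and ejects 2. So w(2) = 2. P is now [[5]].
Step i=1: Q has 1 at row 1, column 1; remove that cell from P, ejecting 5. So w(1) = 5. P is now [].

So w = 5 2 3 6 1 4.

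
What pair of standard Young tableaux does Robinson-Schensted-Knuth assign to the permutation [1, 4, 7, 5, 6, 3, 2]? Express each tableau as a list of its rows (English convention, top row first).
P = [[1, 2, 5, 6], [3], [4], [7]], Q = [[1, 2, 3, 5], [4], [6], [7]]

Insert each entry of the permutation into P by Schensted row insertion, recording in Q the position of each new cell.

After inserting 1: P = [[1]].
After inserting 4: P = [[1, 4]].
After inserting 7: P = [[1, 4, 7]].
After inserting 5: P = [[1, 4, 5], [7]].
After inserting 6: P = [[1, 4, 5, 6], [7]].
After inserting 3: P = [[1, 3, 5, 6], [4], [7]].
After inserting 2: P = [[1, 2, 5, 6], [3], [4], [7]].

So P = [[1, 2, 5, 6], [3], [4], [7]], Q = [[1, 2, 3, 5], [4], [6], [7]].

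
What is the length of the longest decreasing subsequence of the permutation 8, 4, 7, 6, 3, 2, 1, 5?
6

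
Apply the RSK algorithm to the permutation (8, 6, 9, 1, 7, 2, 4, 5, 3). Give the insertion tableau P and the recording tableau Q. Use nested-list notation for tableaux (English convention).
P = [[1, 2, 3, 5], [4, 7], [6, 9], [8]], Q = [[1, 3, 7, 8], [2, 5], [4, 6], [9]]

Insert each entry of the permutation into P by Schensted row insertion, recording in Q the position of each new cell.

After inserting 8: P = [[8]].
After inserting 6: P = [[6], [8]].
After inserting 9: P = [[6, 9], [8]].
After inserting 1: P = [[1, 9], [6], [8]].
After inserting 7: P = [[1, 7], [6, 9], [8]].
After inserting 2: P = [[1, 2], [6, 7], [8, 9]].
After inserting 4: P = [[1, 2, 4], [6, 7], [8, 9]].
After inserting 5: P = [[1, 2, 4, 5], [6, 7], [8, 9]].
After inserting 3: P = [[1, 2, 3, 5], [4, 7], [6, 9], [8]].

So P = [[1, 2, 3, 5], [4, 7], [6, 9], [8]], Q = [[1, 3, 7, 8], [2, 5], [4, 6], [9]].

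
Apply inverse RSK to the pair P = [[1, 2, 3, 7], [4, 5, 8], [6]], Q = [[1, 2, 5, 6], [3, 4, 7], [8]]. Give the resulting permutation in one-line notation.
4 6 1 2 5 8 7 3

Reverse the RSK construction: for i from n down to 1, find the cell of Q containing i, remove the entry at that cell from P, and reverse-bump it up through P; the value ejected from row 1 is w(i).

Step i=8: Q has 8 at row 3, column 1; remove 6 from row 3 of P and reverse-bump: 6 enters row 2 and ejects 5; 5 enters row 1 and ejects 3. So w(8) = 3. P is now [[1, 2, 5, 7], [4, 6, 8]].
Step i=7: Q has 7 at row 2, column 3; remove 8 from row 2 of P and reverse-bump: 8 enters row 1 and ejects 7. So w(7) = 7. P is now [[1, 2, 5, 8], [4, 6]].
Step i=6: Q has 6 at row 1, column 4; remove that cell from P, ejecting 8. So w(6) = 8. P is now [[1, 2, 5], [4, 6]].
Step i=5: Q has 5 at row 1, column 3; remove that cell from P, ejecting 5. So w(5) = 5. P is now [[1, 2], [4, 6]].
Step i=4: Q has 4 at row 2, column 2; remove 6 from row 2 of P and reverse-bump: 6 enters row 1 and ejects 2. So w(4) = 2. P is now [[1, 6], [4]].
Step i=3: Q has 3 at row 2, column 1; remove 4 from row 2 of P and reverse-bump: 4 enters row 1 and ejects 1. So w(3) = 1. P is now [[4, 6]].
Step i=2: Q has 2 at row 1, column 2; remove that cell from P, ejecting 6. So w(2) = 6. P is now [[4]].
Step i=1: Q has 1 at row 1, column 1; remove that cell from P, ejecting 4. So w(1) = 4. P is now [].

So w = 4 6 1 2 5 8 7 3.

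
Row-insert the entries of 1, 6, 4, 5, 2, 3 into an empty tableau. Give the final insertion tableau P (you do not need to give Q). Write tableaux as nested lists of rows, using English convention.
P = [[1, 2, 3], [4, 5], [6]]

Insert 1: appended to row 1. P = [[1]].
Insert 6: appended to row 1. P = [[1, 6]].
Insert 4: 4 bumps 6 from row 1; 6 starts row 2. P = [[1, 4], [6]].
Insert 5: appended to row 1. P = [[1, 4, 5], [6]].
Insert 2: 2 bumps 4 from row 1; 4 bumps 6 from row 2; 6 starts row 3. P = [[1, 2, 5], [4], [6]].
Insert 3: 3 bumps 5 from row 1; 5 appends to row 2. P = [[1, 2, 3], [4, 5], [6]].

So P = [[1, 2, 3], [4, 5], [6]].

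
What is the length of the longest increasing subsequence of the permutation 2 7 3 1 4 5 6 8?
6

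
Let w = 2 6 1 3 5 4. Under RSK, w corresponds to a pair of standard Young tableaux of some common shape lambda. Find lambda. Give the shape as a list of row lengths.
Row-insert each entry into an empty tableau.

After inserting 2: P = [[2]].
After inserting 6: P = [[2, 6]].
After inserting 1: P = [[1, 6], [2]].
After inserting 3: P = [[1, 3], [2, 6]].
After inserting 5: P = [[1, 3, 5], [2, 6]].
After inserting 4: P = [[1, 3, 4], [2, 5], [6]].

The final insertion tableau P = [[1, 3, 4], [2, 5], [6]] has shape [3, 2, 1].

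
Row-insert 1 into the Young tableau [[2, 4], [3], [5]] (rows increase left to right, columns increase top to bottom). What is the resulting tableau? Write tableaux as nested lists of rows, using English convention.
[[1, 4], [2], [3], [5]]

In row 1, 1 replaces 2 (the leftmost entry greater than 1); 2 is bumped to row 2. In row 2, 2 replaces 3 (the leftmost entry greater than 2); 3 is bumped to row 3. In row 3, 3 replaces 5 (the leftmost entry greater than 3); 5 is bumped to row 4. 5 starts a new row 4. The new tableau is [[1, 4], [2], [3], [5]].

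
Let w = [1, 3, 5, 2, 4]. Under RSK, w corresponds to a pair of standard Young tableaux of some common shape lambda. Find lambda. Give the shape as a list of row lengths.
[3, 2]

Row-insert each entry into an empty tableau.

After inserting 1: P = [[1]].
After inserting 3: P = [[1, 3]].
After inserting 5: P = [[1, 3, 5]].
After inserting 2: P = [[1, 2, 5], [3]].
After inserting 4: P = [[1, 2, 4], [3, 5]].

The final insertion tableau P = [[1, 2, 4], [3, 5]] has shape [3, 2].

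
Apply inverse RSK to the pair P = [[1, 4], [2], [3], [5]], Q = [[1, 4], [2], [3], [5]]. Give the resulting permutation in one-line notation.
5 3 2 4 1

Reverse the RSK construction: for i from n down to 1, find the cell of Q containing i, remove the entry at that cell from P, and reverse-bump it up through P; the value ejected from row 1 is w(i).

Step i=5: Q has 5 at row 4, column 1; remove 5 from row 4 of P and reverse-bump: 5 enters row 3 and ejects 3; 3 enters row 2 and ejects 2; 2 enters row 1 and ejects 1. So w(5) = 1. P is now [[2, 4], [3], [5]].
Step i=4: Q has 4 at row 1, column 2; remove that cell from P, ejecting 4. So w(4) = 4. P is now [[2], [3], [5]].
Step i=3: Q has 3 at row 3, column 1; remove 5 from row 3 of P and reverse-bump: 5 enters row 2 and ejects 3; 3 enters row 1 and ejects 2. So w(3) = 2. P is now [[3], [5]].
Step i=2: Q has 2 at row 2, column 1; remove 5 from row 2 of P and reverse-bump: 5 enters row 1 and ejects 3. So w(2) = 3. P is now [[5]].
Step i=1: Q has 1 at row 1, column 1; remove that cell from P, ejecting 5. So w(1) = 5. P is now [].

So w = 5 3 2 4 1.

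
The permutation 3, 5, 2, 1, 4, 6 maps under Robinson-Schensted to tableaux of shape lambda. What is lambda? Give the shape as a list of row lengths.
Row-insert each entry into an empty tableau.

After inserting 3: P = [[3]].
After inserting 5: P = [[3, 5]].
After inserting 2: P = [[2, 5], [3]].
After inserting 1: P = [[1, 5], [2], [3]].
After inserting 4: P = [[1, 4], [2, 5], [3]].
After inserting 6: P = [[1, 4, 6], [2, 5], [3]].

The final insertion tableau P = [[1, 4, 6], [2, 5], [3]] has shape [3, 2, 1].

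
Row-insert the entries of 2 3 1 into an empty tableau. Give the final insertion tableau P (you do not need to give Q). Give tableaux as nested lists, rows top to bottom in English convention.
After inserting 2: P = [[2]].
After inserting 3: P = [[2, 3]].
After inserting 1: P = [[1, 3], [2]].

So P = [[1, 3], [2]].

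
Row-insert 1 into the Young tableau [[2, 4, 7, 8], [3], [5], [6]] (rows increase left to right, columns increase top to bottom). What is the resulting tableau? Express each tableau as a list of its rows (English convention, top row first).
[[1, 4, 7, 8], [2], [3], [5], [6]]

In row 1, 1 replaces 2 (the leftmost entry greater than 1); 2 is bumped to row 2. In row 2, 2 replaces 3 (the leftmost entry greater than 2); 3 is bumped to row 3. In row 3, 3 replaces 5 (the leftmost entry greater than 3); 5 is bumped to row 4. In row 4, 5 replaces 6 (the leftmost entry greater than 5); 6 is bumped to row 5. 6 starts a new row 5. The new tableau is [[1, 4, 7, 8], [2], [3], [5], [6]].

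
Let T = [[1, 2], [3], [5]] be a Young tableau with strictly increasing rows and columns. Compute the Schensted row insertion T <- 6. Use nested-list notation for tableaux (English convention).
6 is larger than every entry of row 1, so it is appended to row 1. The new tableau is [[1, 2, 6], [3], [5]].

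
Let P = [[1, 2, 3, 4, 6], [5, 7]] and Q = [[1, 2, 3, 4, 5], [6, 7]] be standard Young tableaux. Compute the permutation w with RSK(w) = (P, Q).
Reverse the RSK construction: for i from n down to 1, find the cell of Q containing i, remove the entry at that cell from P, and reverse-bump it up through P; the value ejected from row 1 is w(i).

Step i=7: Q has 7 at row 2, column 2; remove 7 from row 2 of P and reverse-bump: 7 enters row 1 and ejects 6. So w(7) = 6. P is now [[1, 2, 3, 4, 7], [5]].
Step i=6: Q has 6 at row 2, column 1; remove 5 from row 2 of P and reverse-bump: 5 enters row 1 and ejects 4. So w(6) = 4. P is now [[1, 2, 3, 5, 7]].
Step i=5: Q has 5 at row 1, column 5; remove that cell from P, ejecting 7. So w(5) = 7. P is now [[1, 2, 3, 5]].
Step i=4: Q has 4 at row 1, column 4; remove that cell from P, ejecting 5. So w(4) = 5. P is now [[1, 2, 3]].
Step i=3: Q has 3 at row 1, column 3; remove that cell from P, ejecting 3. So w(3) = 3. P is now [[1, 2]].
Step i=2: Q has 2 at row 1, column 2; remove that cell from P, ejecting 2. So w(2) = 2. P is now [[1]].
Step i=1: Q has 1 at row 1, column 1; remove that cell from P, ejecting 1. So w(1) = 1. P is now [].

So w = 1 2 3 5 7 4 6.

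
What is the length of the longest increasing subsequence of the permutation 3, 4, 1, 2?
2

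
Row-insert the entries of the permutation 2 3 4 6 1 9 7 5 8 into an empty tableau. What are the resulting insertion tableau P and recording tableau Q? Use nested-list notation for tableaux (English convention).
P = [[1, 3, 4, 5, 7, 8], [2, 6], [9]], Q = [[1, 2, 3, 4, 6, 9], [5, 7], [8]]

Insert each entry of the permutation into P by Schensted row insertion, recording in Q the position of each new cell.

Insert 2: appended to row 1. P = [[2]].
Insert 3: appended to row 1. P = [[2, 3]].
Insert 4: appended to row 1. P = [[2, 3, 4]].
Insert 6: appended to row 1. P = [[2, 3, 4, 6]].
Insert 1: 1 bumps 2 from row 1; 2 starts row 2. P = [[1, 3, 4, 6], [2]].
Insert 9: appended to row 1. P = [[1, 3, 4, 6, 9], [2]].
Insert 7: 7 bumps 9 from row 1; 9 appends to row 2. P = [[1, 3, 4, 6, 7], [2, 9]].
Insert 5: 5 bumps 6 from row 1; 6 bumps 9 from row 2; 9 starts row 3. P = [[1, 3, 4, 5, 7], [2, 6], [9]].
Insert 8: appended to row 1. P = [[1, 3, 4, 5, 7, 8], [2, 6], [9]].

So P = [[1, 3, 4, 5, 7, 8], [2, 6], [9]], Q = [[1, 2, 3, 4, 6, 9], [5, 7], [8]].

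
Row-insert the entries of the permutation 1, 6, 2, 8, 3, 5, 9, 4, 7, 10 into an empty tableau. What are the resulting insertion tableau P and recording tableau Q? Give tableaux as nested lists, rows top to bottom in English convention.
Insert each entry of the permutation into P by Schensted row insertion, recording in Q the position of each new cell.

Insert 1: appended to row 1. P = [[1]].
Insert 6: appended to row 1. P = [[1, 6]].
Insert 2: 2 bumps 6 from row 1; 6 starts row 2. P = [[1, 2], [6]].
Insert 8: appended to row 1. P = [[1, 2, 8], [6]].
Insert 3: 3 bumps 8 from row 1; 8 appends to row 2. P = [[1, 2, 3], [6, 8]].
Insert 5: appended to row 1. P = [[1, 2, 3, 5], [6, 8]].
Insert 9: appended to row 1. P = [[1, 2, 3, 5, 9], [6, 8]].
Insert 4: 4 bumps 5 from row 1; 5 bumps 6 from row 2; 6 starts row 3. P = [[1, 2, 3, 4, 9], [5, 8], [6]].
Insert 7: 7 bumps 9 from row 1; 9 appends to row 2. P = [[1, 2, 3, 4, 7], [5, 8, 9], [6]].
Insert 10: appended to row 1. P = [[1, 2, 3, 4, 7, 10], [5, 8, 9], [6]].

So P = [[1, 2, 3, 4, 7, 10], [5, 8, 9], [6]], Q = [[1, 2, 4, 6, 7, 10], [3, 5, 9], [8]].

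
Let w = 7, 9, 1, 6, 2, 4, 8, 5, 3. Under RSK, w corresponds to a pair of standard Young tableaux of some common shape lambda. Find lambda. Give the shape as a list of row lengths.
[4, 2, 2, 1]

Row-insert each entry into an empty tableau.

After inserting 7: P = [[7]].
After inserting 9: P = [[7, 9]].
After inserting 1: P = [[1, 9], [7]].
After inserting 6: P = [[1, 6], [7, 9]].
After inserting 2: P = [[1, 2], [6, 9], [7]].
After inserting 4: P = [[1, 2, 4], [6, 9], [7]].
After inserting 8: P = [[1, 2, 4, 8], [6, 9], [7]].
After inserting 5: P = [[1, 2, 4, 5], [6, 8], [7, 9]].
After inserting 3: P = [[1, 2, 3, 5], [4, 8], [6, 9], [7]].

The final insertion tableau P = [[1, 2, 3, 5], [4, 8], [6, 9], [7]] has shape [4, 2, 2, 1].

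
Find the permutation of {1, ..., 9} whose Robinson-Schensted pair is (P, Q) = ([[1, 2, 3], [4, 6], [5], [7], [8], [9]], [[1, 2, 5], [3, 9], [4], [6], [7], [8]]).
Reverse RSK: for i = n, n-1, ..., 1, locate i in Q, remove the corresponding corner cell from P, and reverse-bump its entry up through P; the value ejected from row 1 is w(i).

So w = 1 9 8 5 7 6 4 2 3.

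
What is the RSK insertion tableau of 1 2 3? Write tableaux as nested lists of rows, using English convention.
Insert 1: appended to row 1. P = [[1]].
Insert 2: appended to row 1. P = [[1, 2]].
Insert 3: appended to row 1. P = [[1, 2, 3]].

So P = [[1, 2, 3]].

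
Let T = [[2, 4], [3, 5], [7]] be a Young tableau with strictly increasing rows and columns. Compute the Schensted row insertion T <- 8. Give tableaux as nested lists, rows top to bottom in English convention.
[[2, 4, 8], [3, 5], [7]]

8 is larger than every entry of row 1, so it is appended to row 1. The new tableau is [[2, 4, 8], [3, 5], [7]].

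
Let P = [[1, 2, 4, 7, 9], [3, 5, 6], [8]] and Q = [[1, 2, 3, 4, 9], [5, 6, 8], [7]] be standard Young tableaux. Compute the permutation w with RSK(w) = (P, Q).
Reverse the RSK construction: for i from n down to 1, find the cell of Q containing i, remove the entry at that cell from P, and reverse-bump it up through P; the value ejected from row 1 is w(i).

Step i=9: Q has 9 at row 1, column 5; remove that cell from P, ejecting 9. So w(9) = 9. P is now [[1, 2, 4, 7], [3, 5, 6], [8]].
Step i=8: Q has 8 at row 2, column 3; remove 6 from row 2 of P and reverse-bump: 6 enters row 1 and ejects 4. So w(8) = 4. P is now [[1, 2, 6, 7], [3, 5], [8]].
Step i=7: Q has 7 at row 3, column 1; remove 8 from row 3 of P and reverse-bump: 8 enters row 2 and ejects 5; 5 enters row 1 and ejects 2. So w(7) = 2. P is now [[1, 5, 6, 7], [3, 8]].
Step i=6: Q has 6 at row 2, column 2; remove 8 from row 2 of P and reverse-bump: 8 enters row 1 and ejects 7. So w(6) = 7. P is now [[1, 5, 6, 8], [3]].
Step i=5: Q has 5 at row 2, column 1; remove 3 from row 2 of P and reverse-bump: 3 enters row 1 and ejects 1. So w(5) = 1. P is now [[3, 5, 6, 8]].
Step i=4: Q has 4 at row 1, column 4; remove that cell from P, ejecting 8. So w(4) = 8. P is now [[3, 5, 6]].
Step i=3: Q has 3 at row 1, column 3; remove that cell from P, ejecting 6. So w(3) = 6. P is now [[3, 5]].
Step i=2: Q has 2 at row 1, column 2; remove that cell from P, ejecting 5. So w(2) = 5. P is now [[3]].
Step i=1: Q has 1 at row 1, column 1; remove that cell from P, ejecting 3. So w(1) = 3. P is now [].

So w = 3 5 6 8 1 7 2 4 9.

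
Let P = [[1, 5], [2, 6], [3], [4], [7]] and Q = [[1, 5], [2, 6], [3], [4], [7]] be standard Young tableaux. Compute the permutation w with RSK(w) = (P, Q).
Reverse the RSK construction: for i from n down to 1, find the cell of Q containing i, remove the entry at that cell from P, and reverse-bump it up through P; the value ejected from row 1 is w(i).

Step i=7: Q has 7 at row 5, column 1; remove 7 from row 5 of P and reverse-bump: 7 enters row 4 and ejects 4; 4 enters row 3 and ejects 3; 3 enters row 2 and ejects 2; 2 enters row 1 and ejects 1. So w(7) = 1. P is now [[2, 5], [3, 6], [4], [7]].
Step i=6: Q has 6 at row 2, column 2; remove 6 from row 2 of P and reverse-bump: 6 enters row 1 and ejects 5. So w(6) = 5. P is now [[2, 6], [3], [4], [7]].
Step i=5: Q has 5 at row 1, column 2; remove that cell from P, ejecting 6. So w(5) = 6. P is now [[2], [3], [4], [7]].
Step i=4: Q has 4 at row 4, column 1; remove 7 from row 4 of P and reverse-bump: 7 enters row 3 and ejects 4; 4 enters row 2 and ejects 3; 3 enters row 1 and ejects 2. So w(4) = 2. P is now [[3], [4], [7]].
Step i=3: Q has 3 at row 3, column 1; remove 7 from row 3 of P and reverse-bump: 7 enters row 2 and ejects 4; 4 enters row 1 and ejects 3. So w(3) = 3. P is now [[4], [7]].
Step i=2: Q has 2 at row 2, column 1; remove 7 from row 2 of P and reverse-bump: 7 enters row 1 and ejects 4. So w(2) = 4. P is now [[7]].
Step i=1: Q has 1 at row 1, column 1; remove that cell from P, ejecting 7. So w(1) = 7. P is now [].

So w = 7 4 3 2 6 5 1.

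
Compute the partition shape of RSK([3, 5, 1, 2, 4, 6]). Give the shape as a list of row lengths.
RSK row insertion gives P = [[1, 2, 4, 6], [3, 5]], which has shape [4, 2].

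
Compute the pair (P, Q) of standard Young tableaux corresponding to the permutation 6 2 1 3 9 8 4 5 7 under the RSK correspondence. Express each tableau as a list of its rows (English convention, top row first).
Insert each entry of the permutation into P by Schensted row insertion, recording in Q the position of each new cell.

Insert 6: appended to row 1. P = [[6]], Q = [[1]].
Insert 2: 2 bumps 6 from row 1; 6 starts row 2. P = [[2], [6]], Q = [[1], [2]].
Insert 1: 1 bumps 2 from row 1; 2 bumps 6 from row 2; 6 starts row 3. P = [[1], [2], [6]], Q = [[1], [2], [3]].
Insert 3: appended to row 1. P = [[1, 3], [2], [6]], Q = [[1, 4], [2], [3]].
Insert 9: appended to row 1. P = [[1, 3, 9], [2], [6]], Q = [[1, 4, 5], [2], [3]].
Insert 8: 8 bumps 9 from row 1; 9 appends to row 2. P = [[1, 3, 8], [2, 9], [6]], Q = [[1, 4, 5], [2, 6], [3]].
Insert 4: 4 bumps 8 from row 1; 8 bumps 9 from row 2; 9 appends to row 3. P = [[1, 3, 4], [2, 8], [6, 9]], Q = [[1, 4, 5], [2, 6], [3, 7]].
Insert 5: appended to row 1. P = [[1, 3, 4, 5], [2, 8], [6, 9]], Q = [[1, 4, 5, 8], [2, 6], [3, 7]].
Insert 7: appended to row 1. P = [[1, 3, 4, 5, 7], [2, 8], [6, 9]], Q = [[1, 4, 5, 8, 9], [2, 6], [3, 7]].

So P = [[1, 3, 4, 5, 7], [2, 8], [6, 9]], Q = [[1, 4, 5, 8, 9], [2, 6], [3, 7]].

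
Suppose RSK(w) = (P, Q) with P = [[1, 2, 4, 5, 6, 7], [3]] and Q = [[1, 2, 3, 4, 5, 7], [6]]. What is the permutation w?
Reverse RSK: for i = n, n-1, ..., 1, locate i in Q, remove the corresponding corner cell from P, and reverse-bump its entry up through P; the value ejected from row 1 is w(i).

So w = 1 3 4 5 6 2 7.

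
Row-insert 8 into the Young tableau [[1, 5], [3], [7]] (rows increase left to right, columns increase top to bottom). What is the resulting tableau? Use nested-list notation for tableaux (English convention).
8 is larger than every entry of row 1, so it is appended to row 1. The new tableau is [[1, 5, 8], [3], [7]].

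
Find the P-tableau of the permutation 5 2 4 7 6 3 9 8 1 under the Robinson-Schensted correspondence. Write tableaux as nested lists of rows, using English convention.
P = [[1, 3, 6, 8], [2, 7, 9], [4], [5]]

Insert 5: appended to row 1. P = [[5]].
Insert 2: 2 bumps 5 from row 1; 5 starts row 2. P = [[2], [5]].
Insert 4: appended to row 1. P = [[2, 4], [5]].
Insert 7: appended to row 1. P = [[2, 4, 7], [5]].
Insert 6: 6 bumps 7 from row 1; 7 appends to row 2. P = [[2, 4, 6], [5, 7]].
Insert 3: 3 bumps 4 from row 1; 4 bumps 5 from row 2; 5 starts row 3. P = [[2, 3, 6], [4, 7], [5]].
Insert 9: appended to row 1. P = [[2, 3, 6, 9], [4, 7], [5]].
Insert 8: 8 bumps 9 from row 1; 9 appends to row 2. P = [[2, 3, 6, 8], [4, 7, 9], [5]].
Insert 1: 1 bumps 2 from row 1; 2 bumps 4 from row 2; 4 bumps 5 from row 3; 5 starts row 4. P = [[1, 3, 6, 8], [2, 7, 9], [4], [5]].

So P = [[1, 3, 6, 8], [2, 7, 9], [4], [5]].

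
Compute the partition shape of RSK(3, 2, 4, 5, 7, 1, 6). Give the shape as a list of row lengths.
Row-insert each entry into an empty tableau.

After inserting 3: P = [[3]].
After inserting 2: P = [[2], [3]].
After inserting 4: P = [[2, 4], [3]].
After inserting 5: P = [[2, 4, 5], [3]].
After inserting 7: P = [[2, 4, 5, 7], [3]].
After inserting 1: P = [[1, 4, 5, 7], [2], [3]].
After inserting 6: P = [[1, 4, 5, 6], [2, 7], [3]].

The final insertion tableau P = [[1, 4, 5, 6], [2, 7], [3]] has shape [4, 2, 1].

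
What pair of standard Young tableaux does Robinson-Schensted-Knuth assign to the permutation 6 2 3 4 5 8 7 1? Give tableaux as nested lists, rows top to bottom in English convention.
Insert each entry of the permutation into P by Schensted row insertion, recording in Q the position of each new cell.

After inserting 6: P = [[6]].
After inserting 2: P = [[2], [6]].
After inserting 3: P = [[2, 3], [6]].
After inserting 4: P = [[2, 3, 4], [6]].
After inserting 5: P = [[2, 3, 4, 5], [6]].
After inserting 8: P = [[2, 3, 4, 5, 8], [6]].
After inserting 7: P = [[2, 3, 4, 5, 7], [6, 8]].
After inserting 1: P = [[1, 3, 4, 5, 7], [2, 8], [6]].

So P = [[1, 3, 4, 5, 7], [2, 8], [6]], Q = [[1, 3, 4, 5, 6], [2, 7], [8]].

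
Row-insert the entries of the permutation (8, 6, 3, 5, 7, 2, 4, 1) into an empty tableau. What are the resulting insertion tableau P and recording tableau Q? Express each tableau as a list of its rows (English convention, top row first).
Insert each entry of the permutation into P by Schensted row insertion, recording in Q the position of each new cell.

Insert 8: appended to row 1. P = [[8]], Q = [[1]].
Insert 6: 6 bumps 8 from row 1; 8 starts row 2. P = [[6], [8]], Q = [[1], [2]].
Insert 3: 3 bumps 6 from row 1; 6 bumps 8 from row 2; 8 starts row 3. P = [[3], [6], [8]], Q = [[1], [2], [3]].
Insert 5: appended to row 1. P = [[3, 5], [6], [8]], Q = [[1, 4], [2], [3]].
Insert 7: appended to row 1. P = [[3, 5, 7], [6], [8]], Q = [[1, 4, 5], [2], [3]].
Insert 2: 2 bumps 3 from row 1; 3 bumps 6 from row 2; 6 bumps 8 from row 3; 8 starts row 4. P = [[2, 5, 7], [3], [6], [8]], Q = [[1, 4, 5], [2], [3], [6]].
Insert 4: 4 bumps 5 from row 1; 5 appends to row 2. P = [[2, 4, 7], [3, 5], [6], [8]], Q = [[1, 4, 5], [2, 7], [3], [6]].
Insert 1: 1 bumps 2 from row 1; 2 bumps 3 from row 2; 3 bumps 6 from row 3; 6 bumps 8 from row 4; 8 starts row 5. P = [[1, 4, 7], [2, 5], [3], [6], [8]], Q = [[1, 4, 5], [2, 7], [3], [6], [8]].

So P = [[1, 4, 7], [2, 5], [3], [6], [8]], Q = [[1, 4, 5], [2, 7], [3], [6], [8]].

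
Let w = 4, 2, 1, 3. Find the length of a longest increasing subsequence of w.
2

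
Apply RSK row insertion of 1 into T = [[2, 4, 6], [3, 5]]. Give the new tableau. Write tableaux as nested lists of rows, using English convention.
[[1, 4, 6], [2, 5], [3]]

In row 1, 1 replaces 2 (the leftmost entry greater than 1); 2 is bumped to row 2. In row 2, 2 replaces 3 (the leftmost entry greater than 2); 3 is bumped to row 3. 3 starts a new row 3. The new tableau is [[1, 4, 6], [2, 5], [3]].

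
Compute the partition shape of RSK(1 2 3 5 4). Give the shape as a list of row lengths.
RSK row insertion gives P = [[1, 2, 3, 4], [5]], which has shape [4, 1].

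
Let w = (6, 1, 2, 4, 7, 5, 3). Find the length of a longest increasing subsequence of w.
4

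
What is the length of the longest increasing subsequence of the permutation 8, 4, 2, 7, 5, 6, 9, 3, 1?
4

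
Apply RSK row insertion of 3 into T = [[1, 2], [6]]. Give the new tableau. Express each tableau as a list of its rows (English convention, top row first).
3 is larger than every entry of row 1, so it is appended to row 1. The new tableau is [[1, 2, 3], [6]].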